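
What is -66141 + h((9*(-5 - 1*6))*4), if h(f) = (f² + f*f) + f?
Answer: 247095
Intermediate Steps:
h(f) = f + 2*f² (h(f) = (f² + f²) + f = 2*f² + f = f + 2*f²)
-66141 + h((9*(-5 - 1*6))*4) = -66141 + ((9*(-5 - 1*6))*4)*(1 + 2*((9*(-5 - 1*6))*4)) = -66141 + ((9*(-5 - 6))*4)*(1 + 2*((9*(-5 - 6))*4)) = -66141 + ((9*(-11))*4)*(1 + 2*((9*(-11))*4)) = -66141 + (-99*4)*(1 + 2*(-99*4)) = -66141 - 396*(1 + 2*(-396)) = -66141 - 396*(1 - 792) = -66141 - 396*(-791) = -66141 + 313236 = 247095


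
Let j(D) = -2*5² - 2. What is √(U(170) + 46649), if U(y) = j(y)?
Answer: √46597 ≈ 215.86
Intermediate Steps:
j(D) = -52 (j(D) = -2*25 - 2 = -50 - 2 = -52)
U(y) = -52
√(U(170) + 46649) = √(-52 + 46649) = √46597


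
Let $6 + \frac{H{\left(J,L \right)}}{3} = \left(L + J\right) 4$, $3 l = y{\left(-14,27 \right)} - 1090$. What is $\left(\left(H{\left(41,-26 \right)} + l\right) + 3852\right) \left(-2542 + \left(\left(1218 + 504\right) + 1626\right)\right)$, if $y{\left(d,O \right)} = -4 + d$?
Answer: $\frac{8812804}{3} \approx 2.9376 \cdot 10^{6}$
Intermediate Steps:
$l = - \frac{1108}{3}$ ($l = \frac{\left(-4 - 14\right) - 1090}{3} = \frac{-18 - 1090}{3} = \frac{1}{3} \left(-1108\right) = - \frac{1108}{3} \approx -369.33$)
$H{\left(J,L \right)} = -18 + 12 J + 12 L$ ($H{\left(J,L \right)} = -18 + 3 \left(L + J\right) 4 = -18 + 3 \left(J + L\right) 4 = -18 + 3 \left(4 J + 4 L\right) = -18 + \left(12 J + 12 L\right) = -18 + 12 J + 12 L$)
$\left(\left(H{\left(41,-26 \right)} + l\right) + 3852\right) \left(-2542 + \left(\left(1218 + 504\right) + 1626\right)\right) = \left(\left(\left(-18 + 12 \cdot 41 + 12 \left(-26\right)\right) - \frac{1108}{3}\right) + 3852\right) \left(-2542 + \left(\left(1218 + 504\right) + 1626\right)\right) = \left(\left(\left(-18 + 492 - 312\right) - \frac{1108}{3}\right) + 3852\right) \left(-2542 + \left(1722 + 1626\right)\right) = \left(\left(162 - \frac{1108}{3}\right) + 3852\right) \left(-2542 + 3348\right) = \left(- \frac{622}{3} + 3852\right) 806 = \frac{10934}{3} \cdot 806 = \frac{8812804}{3}$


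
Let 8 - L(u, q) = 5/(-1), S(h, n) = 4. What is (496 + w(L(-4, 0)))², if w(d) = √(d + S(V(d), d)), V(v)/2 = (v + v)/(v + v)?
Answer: (496 + √17)² ≈ 2.5012e+5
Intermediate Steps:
V(v) = 2 (V(v) = 2*((v + v)/(v + v)) = 2*((2*v)/((2*v))) = 2*((2*v)*(1/(2*v))) = 2*1 = 2)
L(u, q) = 13 (L(u, q) = 8 - 5/(-1) = 8 - 5*(-1) = 8 - 1*(-5) = 8 + 5 = 13)
w(d) = √(4 + d) (w(d) = √(d + 4) = √(4 + d))
(496 + w(L(-4, 0)))² = (496 + √(4 + 13))² = (496 + √17)²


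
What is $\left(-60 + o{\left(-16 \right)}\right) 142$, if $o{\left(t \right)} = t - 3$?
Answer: $-11218$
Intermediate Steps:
$o{\left(t \right)} = -3 + t$
$\left(-60 + o{\left(-16 \right)}\right) 142 = \left(-60 - 19\right) 142 = \left(-79\right) 142 = -11218$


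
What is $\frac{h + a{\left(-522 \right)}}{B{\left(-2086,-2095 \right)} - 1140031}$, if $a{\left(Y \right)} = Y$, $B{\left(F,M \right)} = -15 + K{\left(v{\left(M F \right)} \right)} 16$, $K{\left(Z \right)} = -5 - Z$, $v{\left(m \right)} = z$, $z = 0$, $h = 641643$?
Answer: $- \frac{16439}{29234} \approx -0.56232$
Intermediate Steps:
$v{\left(m \right)} = 0$
$B{\left(F,M \right)} = -95$ ($B{\left(F,M \right)} = -15 + \left(-5 - 0\right) 16 = -15 + \left(-5 + 0\right) 16 = -15 - 80 = -95$)
$\frac{h + a{\left(-522 \right)}}{B{\left(-2086,-2095 \right)} - 1140031} = \frac{641643 - 522}{-95 - 1140031} = \frac{641121}{-1140126} = 641121 \left(- \frac{1}{1140126}\right) = - \frac{16439}{29234}$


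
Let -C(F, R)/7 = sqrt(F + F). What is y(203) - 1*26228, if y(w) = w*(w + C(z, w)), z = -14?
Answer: 14981 - 2842*I*sqrt(7) ≈ 14981.0 - 7519.2*I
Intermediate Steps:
C(F, R) = -7*sqrt(2)*sqrt(F) (C(F, R) = -7*sqrt(F + F) = -7*sqrt(2)*sqrt(F))
y(w) = w*(w - 14*I*sqrt(7)) (y(w) = w*(w - 7*sqrt(2)*sqrt(-14)) = w*(w - 7*sqrt(2)*I*sqrt(14)) = w*(w - 14*I*sqrt(7)))
y(203) - 1*26228 = 203*(203 - 14*I*sqrt(7)) - 1*26228 = (41209 - 2842*I*sqrt(7)) - 26228 = 14981 - 2842*I*sqrt(7)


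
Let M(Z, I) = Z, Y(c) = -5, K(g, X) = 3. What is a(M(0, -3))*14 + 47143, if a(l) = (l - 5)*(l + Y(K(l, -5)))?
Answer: 47493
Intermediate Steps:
a(l) = (-5 + l)² (a(l) = (l - 5)*(l - 5) = (-5 + l)*(-5 + l) = (-5 + l)²)
a(M(0, -3))*14 + 47143 = (25 + 0² - 10*0)*14 + 47143 = (25 + 0 + 0)*14 + 47143 = 25*14 + 47143 = 350 + 47143 = 47493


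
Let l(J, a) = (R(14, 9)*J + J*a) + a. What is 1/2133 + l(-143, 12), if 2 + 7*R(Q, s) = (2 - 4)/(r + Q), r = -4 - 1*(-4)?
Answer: -173521634/104517 ≈ -1660.2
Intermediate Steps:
r = 0 (r = -4 + 4 = 0)
R(Q, s) = -2/7 - 2/(7*Q) (R(Q, s) = -2/7 + ((2 - 4)/(0 + Q))/7 = -2/7 + (-2/Q)/7 = -2/7 - 2/(7*Q))
l(J, a) = a - 15*J/49 + J*a (l(J, a) = (((2/7)*(-1 - 1*14)/14)*J + J*a) + a = (((2/7)*(1/14)*(-1 - 14))*J + J*a) + a = (((2/7)*(1/14)*(-15))*J + J*a) + a = (-15*J/49 + J*a) + a = a - 15*J/49 + J*a)
1/2133 + l(-143, 12) = 1/2133 + (12 - 15/49*(-143) - 143*12) = 1/2133 + (12 + 2145/49 - 1716) = 1/2133 - 81351/49 = -173521634/104517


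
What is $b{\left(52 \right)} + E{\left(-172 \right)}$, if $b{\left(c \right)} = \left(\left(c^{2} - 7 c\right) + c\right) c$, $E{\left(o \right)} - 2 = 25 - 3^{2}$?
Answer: $124402$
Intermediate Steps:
$E{\left(o \right)} = 18$ ($E{\left(o \right)} = 2 + \left(25 - 3^{2}\right) = 2 + \left(25 - 9\right) = 2 + 16 = 18$)
$b{\left(c \right)} = c \left(c^{2} - 6 c\right)$ ($b{\left(c \right)} = \left(c^{2} - 6 c\right) c = c \left(c^{2} - 6 c\right)$)
$b{\left(52 \right)} + E{\left(-172 \right)} = 52^{2} \left(-6 + 52\right) + 18 = 2704 \cdot 46 + 18 = 124384 + 18 = 124402$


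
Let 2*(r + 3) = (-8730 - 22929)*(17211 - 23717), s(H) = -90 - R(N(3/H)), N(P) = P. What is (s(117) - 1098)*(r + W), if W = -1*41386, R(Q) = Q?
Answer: -4769766345554/39 ≈ -1.2230e+11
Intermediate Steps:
W = -41386
s(H) = -90 - 3/H
r = 102986724 (r = -3 + ((-8730 - 22929)*(17211 - 23717))/2 = -3 + (-31659*(-6506))/2 = -3 + (½)*205973454 = -3 + 102986727 = 102986724)
(s(117) - 1098)*(r + W) = ((-90 - 3/117) - 1098)*(102986724 - 41386) = ((-90 - 3*1/117) - 1098)*102945338 = ((-90 - 1/39) - 1098)*102945338 = (-3511/39 - 1098)*102945338 = -46333/39*102945338 = -4769766345554/39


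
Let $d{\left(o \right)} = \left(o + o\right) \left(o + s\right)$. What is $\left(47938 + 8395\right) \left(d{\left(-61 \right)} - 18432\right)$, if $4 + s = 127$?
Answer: $-1464432668$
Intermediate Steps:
$s = 123$ ($s = -4 + 127 = 123$)
$d{\left(o \right)} = 2 o \left(123 + o\right)$ ($d{\left(o \right)} = \left(o + o\right) \left(o + 123\right) = 2 o \left(123 + o\right)$)
$\left(47938 + 8395\right) \left(d{\left(-61 \right)} - 18432\right) = \left(47938 + 8395\right) \left(2 \left(-61\right) \left(123 - 61\right) - 18432\right) = 56333 \left(2 \left(-61\right) 62 - 18432\right) = 56333 \left(-7564 - 18432\right) = 56333 \left(-25996\right) = -1464432668$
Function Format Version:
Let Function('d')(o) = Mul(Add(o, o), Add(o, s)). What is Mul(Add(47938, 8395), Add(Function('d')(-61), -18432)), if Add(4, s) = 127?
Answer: -1464432668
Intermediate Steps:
s = 123 (s = Add(-4, 127) = 123)
Function('d')(o) = Mul(2, o, Add(123, o)) (Function('d')(o) = Mul(Add(o, o), Add(o, 123)) = Mul(Mul(2, o), Add(123, o)) = Mul(2, o, Add(123, o)))
Mul(Add(47938, 8395), Add(Function('d')(-61), -18432)) = Mul(Add(47938, 8395), Add(Mul(2, -61, Add(123, -61)), -18432)) = Mul(56333, Add(Mul(2, -61, 62), -18432)) = Mul(56333, Add(-7564, -18432)) = Mul(56333, -25996) = -1464432668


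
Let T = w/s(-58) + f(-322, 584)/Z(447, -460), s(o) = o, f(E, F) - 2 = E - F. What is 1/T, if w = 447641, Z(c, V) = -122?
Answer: -3538/27279885 ≈ -0.00012969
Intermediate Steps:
f(E, F) = 2 + E - F (f(E, F) = 2 + (E - F) = 2 + E - F)
T = -27279885/3538 (T = 447641/(-58) + (2 - 322 - 1*584)/(-122) = 447641*(-1/58) + (2 - 322 - 584)*(-1/122) = -447641/58 - 904*(-1/122) = -447641/58 + 452/61 = -27279885/3538 ≈ -7710.5)
1/T = 1/(-27279885/3538) = -3538/27279885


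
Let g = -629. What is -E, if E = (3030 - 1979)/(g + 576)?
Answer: 1051/53 ≈ 19.830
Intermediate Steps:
E = -1051/53 (E = (3030 - 1979)/(-629 + 576) = 1051/(-53) = 1051*(-1/53) = -1051/53 ≈ -19.830)
-E = -1*(-1051/53) = 1051/53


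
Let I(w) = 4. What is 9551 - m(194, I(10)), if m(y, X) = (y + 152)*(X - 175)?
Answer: 68717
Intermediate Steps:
m(y, X) = (-175 + X)*(152 + y) (m(y, X) = (152 + y)*(-175 + X) = (-175 + X)*(152 + y))
9551 - m(194, I(10)) = 9551 - (-26600 - 175*194 + 152*4 + 4*194) = 9551 - (-26600 - 33950 + 608 + 776) = 9551 - 1*(-59166) = 9551 + 59166 = 68717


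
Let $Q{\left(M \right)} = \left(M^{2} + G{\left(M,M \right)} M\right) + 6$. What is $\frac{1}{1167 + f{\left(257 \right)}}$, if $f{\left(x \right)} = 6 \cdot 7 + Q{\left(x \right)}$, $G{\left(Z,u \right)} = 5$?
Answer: $\frac{1}{68549} \approx 1.4588 \cdot 10^{-5}$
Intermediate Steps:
$Q{\left(M \right)} = 6 + M^{2} + 5 M$ ($Q{\left(M \right)} = \left(M^{2} + 5 M\right) + 6 = 6 + M^{2} + 5 M$)
$f{\left(x \right)} = 48 + x^{2} + 5 x$ ($f{\left(x \right)} = 6 \cdot 7 + \left(6 + x^{2} + 5 x\right) = 42 + \left(6 + x^{2} + 5 x\right) = 48 + x^{2} + 5 x$)
$\frac{1}{1167 + f{\left(257 \right)}} = \frac{1}{1167 + \left(48 + 257^{2} + 5 \cdot 257\right)} = \frac{1}{1167 + \left(48 + 66049 + 1285\right)} = \frac{1}{1167 + 67382} = \frac{1}{68549}$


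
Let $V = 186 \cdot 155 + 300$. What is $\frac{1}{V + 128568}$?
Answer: $\frac{1}{157698} \approx 6.3412 \cdot 10^{-6}$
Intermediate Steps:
$V = 29130$ ($V = 28830 + 300 = 29130$)
$\frac{1}{V + 128568} = \frac{1}{29130 + 128568} = \frac{1}{157698}$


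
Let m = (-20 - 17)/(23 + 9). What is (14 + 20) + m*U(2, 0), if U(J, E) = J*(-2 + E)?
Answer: 309/8 ≈ 38.625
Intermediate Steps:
m = -37/32 ≈ -1.1563
(14 + 20) + m*U(2, 0) = (14 + 20) - 37*(-2 + 0)/16 = 34 - 37*(-2)/16 = 34 - 37/32*(-4) = 34 + 37/8 = 309/8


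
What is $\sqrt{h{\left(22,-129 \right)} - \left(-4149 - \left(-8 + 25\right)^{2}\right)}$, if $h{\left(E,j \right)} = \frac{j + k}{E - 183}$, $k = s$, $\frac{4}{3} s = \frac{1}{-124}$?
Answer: $\frac{\sqrt{36104783485}}{2852} \approx 66.624$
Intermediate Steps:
$s = - \frac{3}{496}$ ($s = \frac{3}{4 \left(-124\right)} = \frac{3}{4} \left(- \frac{1}{124}\right) = - \frac{3}{496} \approx -0.0060484$)
$k = - \frac{3}{496} \approx -0.0060484$
$h{\left(E,j \right)} = \frac{- \frac{3}{496} + j}{-183 + E}$ ($h{\left(E,j \right)} = \frac{j - \frac{3}{496}}{E - 183} = \frac{- \frac{3}{496} + j}{-183 + E}$)
$\sqrt{h{\left(22,-129 \right)} - \left(-4149 - \left(-8 + 25\right)^{2}\right)} = \sqrt{\frac{- \frac{3}{496} - 129}{-183 + 22} - \left(-4149 - \left(-8 + 25\right)^{2}\right)} = \sqrt{\frac{1}{-161} \left(- \frac{63987}{496}\right) - \left(-4149 - 289\right)} = \sqrt{\left(- \frac{1}{161}\right) \left(- \frac{63987}{496}\right) + \left(\left(289 + 15644\right) - 11495\right)} = \sqrt{\frac{9141}{11408} + \left(15933 - 11495\right)} = \sqrt{\frac{9141}{11408} + 4438} = \sqrt{\frac{50637845}{11408}} = \frac{\sqrt{36104783485}}{2852}$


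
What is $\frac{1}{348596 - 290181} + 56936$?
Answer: $\frac{3325916441}{58415} \approx 56936.0$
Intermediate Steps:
$\frac{1}{348596 - 290181} + 56936 = \frac{1}{58415} + 56936 = \frac{3325916441}{58415}$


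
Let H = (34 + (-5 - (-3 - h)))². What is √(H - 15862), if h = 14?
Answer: I*√13746 ≈ 117.24*I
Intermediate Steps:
H = 2116 (H = (34 + (-5 - (-3 - 1*14)))² = (34 + (-5 - (-3 - 14)))² = (34 + (-5 - 1*(-17)))² = (34 + (-5 + 17))² = (34 + 12)² = 46² = 2116)
√(H - 15862) = √(2116 - 15862) = √(-13746) = I*√13746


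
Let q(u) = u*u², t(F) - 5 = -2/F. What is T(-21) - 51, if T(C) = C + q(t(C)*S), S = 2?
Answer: 9133552/9261 ≈ 986.24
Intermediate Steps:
t(F) = 5 - 2/F
q(u) = u³
T(C) = C + (10 - 4/C)³ (T(C) = C + ((5 - 2/C)*2)³ = C + (10 - 4/C)³)
T(-21) - 51 = (-21 + 8*(-2 + 5*(-21))³/(-21)³) - 51 = (-21 + 8*(-1/9261)*(-2 - 105)³) - 51 = (-21 + 8*(-1/9261)*(-107)³) - 51 = (-21 + 8*(-1/9261)*(-1225043)) - 51 = (-21 + 9800344/9261) - 51 = 9605863/9261 - 51 = 9133552/9261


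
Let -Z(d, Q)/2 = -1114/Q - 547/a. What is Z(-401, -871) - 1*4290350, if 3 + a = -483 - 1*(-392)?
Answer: -175634639103/40937 ≈ -4.2904e+6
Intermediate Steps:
a = -94 (a = -3 + (-483 - 1*(-392)) = -3 + (-483 + 392) = -3 - 91 = -94)
Z(d, Q) = -547/47 + 2228/Q (Z(d, Q) = -2*(-1114/Q - 547/(-94)) = -2*(-1114/Q - 547*(-1/94)) = -2*(-1114/Q + 547/94) = -2*(547/94 - 1114/Q) = -547/47 + 2228/Q)
Z(-401, -871) - 1*4290350 = (-547/47 + 2228/(-871)) - 1*4290350 = (-547/47 + 2228*(-1/871)) - 4290350 = (-547/47 - 2228/871) - 4290350 = -581153/40937 - 4290350 = -175634639103/40937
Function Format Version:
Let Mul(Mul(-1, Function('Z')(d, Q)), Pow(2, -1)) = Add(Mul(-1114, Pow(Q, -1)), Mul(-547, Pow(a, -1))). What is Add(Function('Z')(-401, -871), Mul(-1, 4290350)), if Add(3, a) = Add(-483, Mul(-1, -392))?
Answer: Rational(-175634639103, 40937) ≈ -4.2904e+6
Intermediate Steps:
a = -94 (a = Add(-3, Add(-483, Mul(-1, -392))) = Add(-3, Add(-483, 392)) = Add(-3, -91) = -94)
Function('Z')(d, Q) = Add(Rational(-547, 47), Mul(2228, Pow(Q, -1))) (Function('Z')(d, Q) = Mul(-2, Add(Mul(-1114, Pow(Q, -1)), Mul(-547, Pow(-94, -1)))) = Mul(-2, Add(Mul(-1114, Pow(Q, -1)), Mul(-547, Rational(-1, 94)))) = Mul(-2, Add(Mul(-1114, Pow(Q, -1)), Rational(547, 94))) = Mul(-2, Add(Rational(547, 94), Mul(-1114, Pow(Q, -1)))) = Add(Rational(-547, 47), Mul(2228, Pow(Q, -1))))
Add(Function('Z')(-401, -871), Mul(-1, 4290350)) = Add(Add(Rational(-547, 47), Mul(2228, Pow(-871, -1))), Mul(-1, 4290350)) = Add(Add(Rational(-547, 47), Mul(2228, Rational(-1, 871))), -4290350) = Add(Add(Rational(-547, 47), Rational(-2228, 871)), -4290350) = Add(Rational(-581153, 40937), -4290350) = Rational(-175634639103, 40937)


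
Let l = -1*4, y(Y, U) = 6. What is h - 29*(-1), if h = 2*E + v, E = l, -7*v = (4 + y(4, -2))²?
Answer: 47/7 ≈ 6.7143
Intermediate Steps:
v = -100/7 (v = -(4 + 6)²/7 = -⅐*10² = -⅐*100 = -100/7 ≈ -14.286)
l = -4
E = -4
h = -156/7 (h = 2*(-4) - 100/7 = -8 - 100/7 = -156/7 ≈ -22.286)
h - 29*(-1) = -156/7 - 29*(-1) = -156/7 + 29 = 47/7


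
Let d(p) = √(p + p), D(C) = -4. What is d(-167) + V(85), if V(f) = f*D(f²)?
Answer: -340 + I*√334 ≈ -340.0 + 18.276*I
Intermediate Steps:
d(p) = √2*√p (d(p) = √(2*p) = √2*√p)
V(f) = -4*f (V(f) = f*(-4) = -4*f)
d(-167) + V(85) = √2*√(-167) - 4*85 = √2*(I*√167) - 340 = I*√334 - 340 = -340 + I*√334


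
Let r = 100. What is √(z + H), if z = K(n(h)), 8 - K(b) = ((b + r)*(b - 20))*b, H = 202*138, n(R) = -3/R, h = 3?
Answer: √25805 ≈ 160.64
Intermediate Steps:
H = 27876
K(b) = 8 - b*(-20 + b)*(100 + b) (K(b) = 8 - (b + 100)*(b - 20)*b = 8 - (100 + b)*(-20 + b)*b = 8 - (-20 + b)*(100 + b)*b = 8 - b*(-20 + b)*(100 + b))
z = -2071 (z = 8 - (-3/3)³ - 80*1² + 2000*(-3/3) = 8 - (-3*⅓)³ - 80*(-3*⅓)² + 2000*(-3*⅓) = 8 - 1*(-1)³ - 80*(-1)² + 2000*(-1) = 8 - 1*(-1) - 80*1 - 2000 = 8 + 1 - 80 - 2000 = -2071)
√(z + H) = √(-2071 + 27876) = √25805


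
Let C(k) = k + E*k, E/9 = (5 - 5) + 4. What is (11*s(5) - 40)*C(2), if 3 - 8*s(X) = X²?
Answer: -10397/2 ≈ -5198.5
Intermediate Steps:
E = 36 (E = 9*((5 - 5) + 4) = 9*(0 + 4) = 9*4 = 36)
s(X) = 3/8 - X²/8
C(k) = 37*k (C(k) = k + 36*k = 37*k)
(11*s(5) - 40)*C(2) = (11*(3/8 - ⅛*5²) - 40)*(37*2) = (11*(3/8 - ⅛*25) - 40)*74 = (11*(3/8 - 25/8) - 40)*74 = (11*(-11/4) - 40)*74 = (-121/4 - 40)*74 = -281/4*74 = -10397/2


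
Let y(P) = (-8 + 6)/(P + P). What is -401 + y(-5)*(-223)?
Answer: -2228/5 ≈ -445.60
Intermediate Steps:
y(P) = -1/P (y(P) = -2*1/(2*P) = -1/P)
-401 + y(-5)*(-223) = -401 - 1/(-5)*(-223) = -401 - 1*(-1/5)*(-223) = -401 + (1/5)*(-223) = -401 - 223/5 = -2228/5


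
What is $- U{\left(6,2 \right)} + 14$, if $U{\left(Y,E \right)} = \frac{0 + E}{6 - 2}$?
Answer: $\frac{27}{2} \approx 13.5$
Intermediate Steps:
$U{\left(Y,E \right)} = \frac{E}{4}$
$- U{\left(6,2 \right)} + 14 = - \frac{2}{4} + 14 = \left(-1\right) \frac{1}{2} + 14 = - \frac{1}{2} + 14 = \frac{27}{2}$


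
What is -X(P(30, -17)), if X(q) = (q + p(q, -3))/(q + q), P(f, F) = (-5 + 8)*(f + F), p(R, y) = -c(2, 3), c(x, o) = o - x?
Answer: -19/39 ≈ -0.48718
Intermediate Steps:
p(R, y) = -1 (p(R, y) = -(3 - 1*2) = -(3 - 2) = -1*1 = -1)
P(f, F) = 3*F + 3*f (P(f, F) = 3*(F + f) = 3*F + 3*f)
X(q) = (-1 + q)/(2*q) (X(q) = (q - 1)/(q + q) = (-1 + q)/((2*q)) = (-1 + q)*(1/(2*q)) = (-1 + q)/(2*q))
-X(P(30, -17)) = -(-1 + (3*(-17) + 3*30))/(2*(3*(-17) + 3*30)) = -(-1 + (-51 + 90))/(2*(-51 + 90)) = -(-1 + 39)/(2*39) = -38/(2*39) = -1*19/39 = -19/39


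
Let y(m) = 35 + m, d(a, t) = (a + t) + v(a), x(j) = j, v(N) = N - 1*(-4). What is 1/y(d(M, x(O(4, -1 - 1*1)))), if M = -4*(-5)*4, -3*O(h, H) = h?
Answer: 3/593 ≈ 0.0050590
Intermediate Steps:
v(N) = 4 + N (v(N) = N + 4 = 4 + N)
O(h, H) = -h/3
M = 80 (M = 20*4 = 80)
d(a, t) = 4 + t + 2*a (d(a, t) = (a + t) + (4 + a) = 4 + t + 2*a)
1/y(d(M, x(O(4, -1 - 1*1)))) = 1/(35 + (4 - ⅓*4 + 2*80)) = 1/(35 + (4 - 4/3 + 160)) = 1/(35 + 488/3) = 1/(593/3) = 3/593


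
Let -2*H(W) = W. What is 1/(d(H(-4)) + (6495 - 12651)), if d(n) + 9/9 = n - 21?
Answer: -1/6176 ≈ -0.00016192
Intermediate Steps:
H(W) = -W/2
d(n) = -22 + n (d(n) = -1 + (n - 21) = -1 + (-21 + n) = -22 + n)
1/(d(H(-4)) + (6495 - 12651)) = 1/((-22 - 1/2*(-4)) + (6495 - 12651)) = 1/((-22 + 2) - 6156) = 1/(-20 - 6156) = 1/(-6176) = -1/6176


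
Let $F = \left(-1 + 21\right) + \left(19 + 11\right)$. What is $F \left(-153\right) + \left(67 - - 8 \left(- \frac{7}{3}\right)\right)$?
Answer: $- \frac{22805}{3} \approx -7601.7$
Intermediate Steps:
$F = 50$ ($F = 20 + 30 = 50$)
$F \left(-153\right) + \left(67 - - 8 \left(- \frac{7}{3}\right)\right) = 50 \left(-153\right) + \left(67 - - 8 \left(- \frac{7}{3}\right)\right) = -7650 + \left(67 - - 8 \left(\left(-7\right) \frac{1}{3}\right)\right) = -7650 + \left(67 - \left(-8\right) \left(- \frac{7}{3}\right)\right) = -7650 + \left(67 - \frac{56}{3}\right) = -7650 + \frac{145}{3} = - \frac{22805}{3}$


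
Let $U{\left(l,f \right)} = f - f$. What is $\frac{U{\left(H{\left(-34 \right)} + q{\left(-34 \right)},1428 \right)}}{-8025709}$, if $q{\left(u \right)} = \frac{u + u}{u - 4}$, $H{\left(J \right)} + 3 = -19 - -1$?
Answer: $0$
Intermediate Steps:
$H{\left(J \right)} = -21$ ($H{\left(J \right)} = -3 - 18 = -21$)
$q{\left(u \right)} = \frac{2 u}{-4 + u}$
$U{\left(l,f \right)} = 0$
$\frac{U{\left(H{\left(-34 \right)} + q{\left(-34 \right)},1428 \right)}}{-8025709} = \frac{0}{-8025709} = 0 \left(- \frac{1}{8025709}\right) = 0$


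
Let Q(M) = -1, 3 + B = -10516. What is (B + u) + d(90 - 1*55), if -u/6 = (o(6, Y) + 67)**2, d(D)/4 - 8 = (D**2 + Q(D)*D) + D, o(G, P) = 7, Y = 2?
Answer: -38443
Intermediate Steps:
B = -10519 (B = -3 - 10516 = -10519)
d(D) = 32 + 4*D**2 (d(D) = 32 + 4*((D**2 - D) + D) = 32 + 4*D**2)
u = -32856 (u = -6*(7 + 67)**2 = -6*74**2 = -6*5476 = -32856)
(B + u) + d(90 - 1*55) = (-10519 - 32856) + (32 + 4*(90 - 1*55)**2) = -43375 + (32 + 4*(90 - 55)**2) = -43375 + (32 + 4*35**2) = -43375 + (32 + 4*1225) = -43375 + (32 + 4900) = -43375 + 4932 = -38443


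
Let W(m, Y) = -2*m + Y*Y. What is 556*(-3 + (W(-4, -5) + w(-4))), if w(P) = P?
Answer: 14456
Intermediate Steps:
W(m, Y) = Y**2 - 2*m (W(m, Y) = -2*m + Y**2 = Y**2 - 2*m)
556*(-3 + (W(-4, -5) + w(-4))) = 556*(-3 + (((-5)**2 - 2*(-4)) - 4)) = 556*(-3 + ((25 + 8) - 4)) = 556*(-3 + (33 - 4)) = 556*(-3 + 29) = 556*26 = 14456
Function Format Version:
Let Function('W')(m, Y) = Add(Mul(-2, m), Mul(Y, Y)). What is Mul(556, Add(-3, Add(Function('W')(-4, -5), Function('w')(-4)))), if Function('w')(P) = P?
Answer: 14456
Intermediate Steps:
Function('W')(m, Y) = Add(Pow(Y, 2), Mul(-2, m)) (Function('W')(m, Y) = Add(Mul(-2, m), Pow(Y, 2)) = Add(Pow(Y, 2), Mul(-2, m)))
Mul(556, Add(-3, Add(Function('W')(-4, -5), Function('w')(-4)))) = Mul(556, Add(-3, Add(Add(Pow(-5, 2), Mul(-2, -4)), -4))) = Mul(556, Add(-3, Add(Add(25, 8), -4))) = Mul(556, Add(-3, Add(33, -4))) = Mul(556, Add(-3, 29)) = Mul(556, 26) = 14456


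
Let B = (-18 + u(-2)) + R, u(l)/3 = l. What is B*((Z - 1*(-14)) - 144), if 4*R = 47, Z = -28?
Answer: 3871/2 ≈ 1935.5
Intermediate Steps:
u(l) = 3*l
R = 47/4 (R = (¼)*47 = 47/4 ≈ 11.750)
B = -49/4 (B = (-18 + 3*(-2)) + 47/4 = (-18 - 6) + 47/4 = -24 + 47/4 = -49/4 ≈ -12.250)
B*((Z - 1*(-14)) - 144) = -49*((-28 - 1*(-14)) - 144)/4 = -49*((-28 + 14) - 144)/4 = -49*(-14 - 144)/4 = -49/4*(-158) = 3871/2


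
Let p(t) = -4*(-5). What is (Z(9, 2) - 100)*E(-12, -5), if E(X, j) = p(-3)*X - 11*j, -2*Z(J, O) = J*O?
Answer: 20165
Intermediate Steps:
p(t) = 20
Z(J, O) = -J*O/2
E(X, j) = -11*j + 20*X (E(X, j) = 20*X - 11*j = -11*j + 20*X)
(Z(9, 2) - 100)*E(-12, -5) = (-½*9*2 - 100)*(-11*(-5) + 20*(-12)) = (-9 - 100)*(55 - 240) = -109*(-185) = 20165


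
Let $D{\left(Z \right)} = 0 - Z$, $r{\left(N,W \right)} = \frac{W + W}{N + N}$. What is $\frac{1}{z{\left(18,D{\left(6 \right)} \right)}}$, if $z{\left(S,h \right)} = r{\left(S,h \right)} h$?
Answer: $\frac{1}{2} \approx 0.5$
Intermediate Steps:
$r{\left(N,W \right)} = \frac{W}{N}$ ($r{\left(N,W \right)} = \frac{2 W}{2 N} = 2 W \frac{1}{2 N} = \frac{W}{N}$)
$D{\left(Z \right)} = - Z$
$z{\left(S,h \right)} = \frac{h^{2}}{S}$ ($z{\left(S,h \right)} = \frac{h}{S} h = \frac{h^{2}}{S}$)
$\frac{1}{z{\left(18,D{\left(6 \right)} \right)}} = \frac{1}{\frac{1}{18} \left(\left(-1\right) 6\right)^{2}} = \frac{1}{\frac{1}{18} \left(-6\right)^{2}} = \frac{1}{\frac{1}{18} \cdot 36} = \frac{1}{2}$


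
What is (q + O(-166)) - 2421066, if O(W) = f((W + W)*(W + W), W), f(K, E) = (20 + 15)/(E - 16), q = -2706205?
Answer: -133309051/26 ≈ -5.1273e+6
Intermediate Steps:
f(K, E) = 35/(-16 + E)
O(W) = 35/(-16 + W)
(q + O(-166)) - 2421066 = (-2706205 + 35/(-16 - 166)) - 2421066 = (-2706205 + 35/(-182)) - 2421066 = (-2706205 + 35*(-1/182)) - 2421066 = (-2706205 - 5/26) - 2421066 = -70361335/26 - 2421066 = -133309051/26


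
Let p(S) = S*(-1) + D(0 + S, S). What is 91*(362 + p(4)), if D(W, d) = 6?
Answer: 33124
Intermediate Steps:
p(S) = 6 - S (p(S) = S*(-1) + 6 = -S + 6 = 6 - S)
91*(362 + p(4)) = 91*(362 + (6 - 1*4)) = 91*(362 + (6 - 4)) = 91*(362 + 2) = 91*364 = 33124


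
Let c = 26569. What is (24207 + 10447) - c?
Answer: 8085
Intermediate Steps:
(24207 + 10447) - c = (24207 + 10447) - 1*26569 = 34654 - 26569 = 8085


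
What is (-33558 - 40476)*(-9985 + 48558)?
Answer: -2855713482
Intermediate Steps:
(-33558 - 40476)*(-9985 + 48558) = -74034*38573 = -2855713482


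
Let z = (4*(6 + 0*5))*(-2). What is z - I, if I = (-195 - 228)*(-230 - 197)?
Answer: -180669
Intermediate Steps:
I = 180621 (I = -423*(-427) = 180621)
z = -48 (z = (4*(6 + 0))*(-2) = (4*6)*(-2) = 24*(-2) = -48)
z - I = -48 - 1*180621 = -48 - 180621 = -180669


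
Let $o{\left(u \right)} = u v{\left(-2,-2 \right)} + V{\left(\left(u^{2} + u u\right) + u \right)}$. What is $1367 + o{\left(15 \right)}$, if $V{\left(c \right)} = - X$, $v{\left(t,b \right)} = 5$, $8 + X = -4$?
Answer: $1454$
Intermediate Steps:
$X = -12$ ($X = -8 - 4 = -12$)
$V{\left(c \right)} = 12$ ($V{\left(c \right)} = \left(-1\right) \left(-12\right) = 12$)
$o{\left(u \right)} = 12 + 5 u$ ($o{\left(u \right)} = u 5 + 12 = 5 u + 12 = 12 + 5 u$)
$1367 + o{\left(15 \right)} = 1367 + \left(12 + 5 \cdot 15\right) = 1367 + \left(12 + 75\right) = 1367 + 87 = 1454$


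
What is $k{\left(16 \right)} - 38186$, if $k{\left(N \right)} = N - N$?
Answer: $-38186$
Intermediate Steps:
$k{\left(N \right)} = 0$
$k{\left(16 \right)} - 38186 = 0 - 38186 = -38186$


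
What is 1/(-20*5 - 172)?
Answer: -1/272 ≈ -0.0036765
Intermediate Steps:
1/(-20*5 - 172) = 1/(-100 - 172) = 1/(-272) = -1/272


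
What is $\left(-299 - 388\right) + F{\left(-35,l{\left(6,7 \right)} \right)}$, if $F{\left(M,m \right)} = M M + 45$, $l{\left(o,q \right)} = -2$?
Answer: $583$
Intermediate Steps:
$F{\left(M,m \right)} = 45 + M^{2}$ ($F{\left(M,m \right)} = M^{2} + 45 = 45 + M^{2}$)
$\left(-299 - 388\right) + F{\left(-35,l{\left(6,7 \right)} \right)} = \left(-299 - 388\right) + \left(45 + \left(-35\right)^{2}\right) = -687 + \left(45 + 1225\right) = -687 + 1270 = 583$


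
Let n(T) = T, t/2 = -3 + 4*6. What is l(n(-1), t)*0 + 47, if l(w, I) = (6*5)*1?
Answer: 47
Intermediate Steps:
t = 42 (t = 2*(-3 + 4*6) = 2*(-3 + 24) = 2*21 = 42)
l(w, I) = 30 (l(w, I) = 30*1 = 30)
l(n(-1), t)*0 + 47 = 30*0 + 47 = 0 + 47 = 47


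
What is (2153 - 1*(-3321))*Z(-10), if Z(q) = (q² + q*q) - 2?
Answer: 1083852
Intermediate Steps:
Z(q) = -2 + 2*q² (Z(q) = (q² + q²) - 2 = 2*q² - 2 = -2 + 2*q²)
(2153 - 1*(-3321))*Z(-10) = (2153 - 1*(-3321))*(-2 + 2*(-10)²) = (2153 + 3321)*(-2 + 2*100) = 5474*(-2 + 200) = 5474*198 = 1083852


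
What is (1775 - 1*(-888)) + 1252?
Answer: 3915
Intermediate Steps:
(1775 - 1*(-888)) + 1252 = (1775 + 888) + 1252 = 2663 + 1252 = 3915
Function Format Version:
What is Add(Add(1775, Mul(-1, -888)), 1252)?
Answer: 3915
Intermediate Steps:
Add(Add(1775, Mul(-1, -888)), 1252) = Add(Add(1775, 888), 1252) = Add(2663, 1252) = 3915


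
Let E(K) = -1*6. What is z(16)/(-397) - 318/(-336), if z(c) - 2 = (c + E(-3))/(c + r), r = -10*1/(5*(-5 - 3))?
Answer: 271629/289016 ≈ 0.93984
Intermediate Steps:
E(K) = -6
r = 1/4 (r = -10/((-8*5)) = -10/(-40) = -10*(-1/40) = 1/4 ≈ 0.25000)
z(c) = 2 + (-6 + c)/(1/4 + c) (z(c) = 2 + (c - 6)/(c + 1/4) = 2 + (-6 + c)/(1/4 + c))
z(16)/(-397) - 318/(-336) = (2*(-11 + 6*16)/(1 + 4*16))/(-397) - 318/(-336) = (2*(-11 + 96)/(1 + 64))*(-1/397) - 318*(-1/336) = (2*85/65)*(-1/397) + 53/56 = (2*(1/65)*85)*(-1/397) + 53/56 = (34/13)*(-1/397) + 53/56 = -34/5161 + 53/56 = 271629/289016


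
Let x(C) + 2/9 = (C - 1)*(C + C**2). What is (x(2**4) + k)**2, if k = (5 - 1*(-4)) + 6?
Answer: 1358143609/81 ≈ 1.6767e+7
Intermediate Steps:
x(C) = -2/9 + (-1 + C)*(C + C**2) (x(C) = -2/9 + (C - 1)*(C + C**2) = -2/9 + (-1 + C)*(C + C**2))
k = 15 (k = (5 + 4) + 6 = 9 + 6 = 15)
(x(2**4) + k)**2 = ((-2/9 + (2**4)**3 - 1*2**4) + 15)**2 = ((-2/9 + 16**3 - 1*16) + 15)**2 = ((-2/9 + 4096 - 16) + 15)**2 = (36718/9 + 15)**2 = (36853/9)**2 = 1358143609/81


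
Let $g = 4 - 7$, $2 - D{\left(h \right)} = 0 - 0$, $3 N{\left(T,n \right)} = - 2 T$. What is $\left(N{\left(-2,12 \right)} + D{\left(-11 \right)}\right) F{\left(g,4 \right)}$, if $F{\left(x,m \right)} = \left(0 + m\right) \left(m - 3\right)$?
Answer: $\frac{40}{3} \approx 13.333$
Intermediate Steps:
$N{\left(T,n \right)} = - \frac{2 T}{3}$ ($N{\left(T,n \right)} = \frac{\left(-2\right) T}{3} = - \frac{2 T}{3}$)
$D{\left(h \right)} = 2$ ($D{\left(h \right)} = 2 - \left(0 - 0\right) = 2 - \left(0 + 0\right) = 2 - 0 = 2 + 0 = 2$)
$g = -3$ ($g = 4 - 7 = -3$)
$F{\left(x,m \right)} = m \left(-3 + m\right)$
$\left(N{\left(-2,12 \right)} + D{\left(-11 \right)}\right) F{\left(g,4 \right)} = \left(\left(- \frac{2}{3}\right) \left(-2\right) + 2\right) 4 \left(-3 + 4\right) = \left(\frac{4}{3} + 2\right) 4 \cdot 1 = \frac{10}{3} \cdot 4 = \frac{40}{3}$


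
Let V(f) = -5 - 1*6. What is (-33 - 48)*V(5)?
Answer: 891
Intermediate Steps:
V(f) = -11 (V(f) = -5 - 6 = -11)
(-33 - 48)*V(5) = (-33 - 48)*(-11) = -81*(-11) = 891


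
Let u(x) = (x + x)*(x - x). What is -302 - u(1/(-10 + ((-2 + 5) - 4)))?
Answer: -302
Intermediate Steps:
u(x) = 0 (u(x) = (2*x)*0 = 0)
-302 - u(1/(-10 + ((-2 + 5) - 4))) = -302 - 1*0 = -302 + 0 = -302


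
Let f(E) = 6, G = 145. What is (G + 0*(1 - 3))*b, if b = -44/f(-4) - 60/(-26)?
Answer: -28420/39 ≈ -728.72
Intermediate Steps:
b = -196/39 (b = -44/6 - 60/(-26) = -44*⅙ - 60*(-1/26) = -22/3 + 30/13 = -196/39 ≈ -5.0256)
(G + 0*(1 - 3))*b = (145 + 0*(1 - 3))*(-196/39) = (145 + 0*(-2))*(-196/39) = (145 + 0)*(-196/39) = 145*(-196/39) = -28420/39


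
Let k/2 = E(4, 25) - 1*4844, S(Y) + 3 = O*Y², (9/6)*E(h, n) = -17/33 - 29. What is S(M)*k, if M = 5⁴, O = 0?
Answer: 963008/33 ≈ 29182.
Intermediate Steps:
E(h, n) = -1948/99 (E(h, n) = 2*(-17/33 - 29)/3 = (⅔)*(-974/33) = -1948/99)
M = 625
S(Y) = -3 (S(Y) = -3 + 0*Y² = -3 + 0 = -3)
k = -963008/99 (k = 2*(-1948/99 - 1*4844) = 2*(-1948/99 - 4844) = 2*(-481504/99) = -963008/99 ≈ -9727.4)
S(M)*k = -3*(-963008/99) = 963008/33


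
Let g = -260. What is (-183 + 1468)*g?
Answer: -334100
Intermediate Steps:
(-183 + 1468)*g = (-183 + 1468)*(-260) = 1285*(-260) = -334100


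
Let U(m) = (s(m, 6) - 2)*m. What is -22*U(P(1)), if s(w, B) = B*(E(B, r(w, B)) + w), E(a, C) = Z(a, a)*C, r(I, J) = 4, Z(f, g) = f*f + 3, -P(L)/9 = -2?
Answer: -412632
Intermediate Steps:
P(L) = 18 (P(L) = -9*(-2) = 18)
Z(f, g) = 3 + f² (Z(f, g) = f² + 3 = 3 + f²)
E(a, C) = C*(3 + a²) (E(a, C) = (3 + a²)*C = C*(3 + a²))
s(w, B) = B*(12 + w + 4*B²) (s(w, B) = B*(4*(3 + B²) + w) = B*((12 + 4*B²) + w) = B*(12 + w + 4*B²))
U(m) = m*(934 + 6*m) (U(m) = (6*(12 + m + 4*6²) - 2)*m = (6*(12 + m + 4*36) - 2)*m = (6*(12 + m + 144) - 2)*m = (6*(156 + m) - 2)*m = ((936 + 6*m) - 2)*m = (934 + 6*m)*m = m*(934 + 6*m))
-22*U(P(1)) = -44*18*(467 + 3*18) = -44*18*(467 + 54) = -44*18*521 = -22*18756 = -412632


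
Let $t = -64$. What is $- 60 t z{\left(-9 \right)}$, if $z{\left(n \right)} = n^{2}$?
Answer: $311040$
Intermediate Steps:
$- 60 t z{\left(-9 \right)} = \left(-60\right) \left(-64\right) \left(-9\right)^{2} = 3840 \cdot 81 = 311040$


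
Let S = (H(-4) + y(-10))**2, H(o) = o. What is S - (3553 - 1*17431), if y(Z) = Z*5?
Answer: 16794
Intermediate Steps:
y(Z) = 5*Z
S = 2916 (S = (-4 + 5*(-10))**2 = (-4 - 50)**2 = (-54)**2 = 2916)
S - (3553 - 1*17431) = 2916 - (3553 - 1*17431) = 2916 - (3553 - 17431) = 2916 - 1*(-13878) = 2916 + 13878 = 16794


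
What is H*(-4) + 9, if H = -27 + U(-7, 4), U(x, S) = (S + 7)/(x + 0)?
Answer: 863/7 ≈ 123.29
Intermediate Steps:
U(x, S) = (7 + S)/x
H = -200/7 (H = -27 + (7 + 4)/(-7) = -27 - ⅐*11 = -27 - 11/7 = -200/7 ≈ -28.571)
H*(-4) + 9 = -200/7*(-4) + 9 = 800/7 + 9 = 863/7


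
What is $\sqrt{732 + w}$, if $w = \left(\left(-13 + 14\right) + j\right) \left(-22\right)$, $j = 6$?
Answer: $17 \sqrt{2} \approx 24.042$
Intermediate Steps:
$w = -154$ ($w = \left(\left(-13 + 14\right) + 6\right) \left(-22\right) = \left(1 + 6\right) \left(-22\right) = 7 \left(-22\right) = -154$)
$\sqrt{732 + w} = \sqrt{732 - 154} = \sqrt{578} = 17 \sqrt{2}$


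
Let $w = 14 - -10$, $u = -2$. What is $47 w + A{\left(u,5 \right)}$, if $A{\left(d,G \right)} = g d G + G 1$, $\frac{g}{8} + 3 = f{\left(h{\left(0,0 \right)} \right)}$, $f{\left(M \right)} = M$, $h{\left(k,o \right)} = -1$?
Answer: $1453$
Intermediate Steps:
$g = -32$ ($g = -24 + 8 \left(-1\right) = -24 - 8 = -32$)
$w = 24$ ($w = 14 + 10 = 24$)
$A{\left(d,G \right)} = G - 32 G d$ ($A{\left(d,G \right)} = - 32 d G + G 1 = - 32 G d + G = G - 32 G d$)
$47 w + A{\left(u,5 \right)} = 47 \cdot 24 + 5 \left(1 - -64\right) = 1128 + 5 \left(1 + 64\right) = 1128 + 5 \cdot 65 = 1128 + 325 = 1453$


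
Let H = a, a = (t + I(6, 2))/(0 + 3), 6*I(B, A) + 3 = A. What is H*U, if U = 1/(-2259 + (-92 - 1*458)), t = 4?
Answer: -23/50562 ≈ -0.00045489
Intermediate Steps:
I(B, A) = -½ + A/6
a = 23/18 (a = (4 + (-½ + (⅙)*2))/(0 + 3) = (4 + (-½ + ⅓))/3 = (4 - ⅙)*(⅓) = (23/6)*(⅓) = 23/18 ≈ 1.2778)
U = -1/2809 (U = 1/(-2259 + (-92 - 458)) = 1/(-2259 - 550) = 1/(-2809) = -1/2809 ≈ -0.00035600)
H = 23/18 ≈ 1.2778
H*U = (23/18)*(-1/2809) = -23/50562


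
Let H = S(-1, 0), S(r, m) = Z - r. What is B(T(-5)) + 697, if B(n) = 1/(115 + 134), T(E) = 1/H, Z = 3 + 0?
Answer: 173554/249 ≈ 697.00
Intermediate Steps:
Z = 3
S(r, m) = 3 - r
H = 4 (H = 3 - 1*(-1) = 3 + 1 = 4)
T(E) = ¼ (T(E) = 1/4 = ¼)
B(n) = 1/249
B(T(-5)) + 697 = 1/249 + 697 = 173554/249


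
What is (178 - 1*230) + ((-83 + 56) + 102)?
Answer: 23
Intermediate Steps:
(178 - 1*230) + ((-83 + 56) + 102) = (178 - 230) + (-27 + 102) = -52 + 75 = 23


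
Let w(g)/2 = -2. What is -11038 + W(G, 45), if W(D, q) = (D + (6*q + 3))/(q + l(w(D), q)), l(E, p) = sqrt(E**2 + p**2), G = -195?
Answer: -90059/8 + 39*sqrt(2041)/8 ≈ -11037.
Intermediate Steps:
w(g) = -4 (w(g) = 2*(-2) = -4)
W(D, q) = (3 + D + 6*q)/(q + sqrt(16 + q**2)) (W(D, q) = (D + (6*q + 3))/(q + sqrt((-4)**2 + q**2)) = (D + (3 + 6*q))/(q + sqrt(16 + q**2)) = (3 + D + 6*q)/(q + sqrt(16 + q**2)))
-11038 + W(G, 45) = -11038 + (3 - 195 + 6*45)/(45 + sqrt(16 + 45**2)) = -11038 + (3 - 195 + 270)/(45 + sqrt(16 + 2025)) = -11038 + 78/(45 + sqrt(2041))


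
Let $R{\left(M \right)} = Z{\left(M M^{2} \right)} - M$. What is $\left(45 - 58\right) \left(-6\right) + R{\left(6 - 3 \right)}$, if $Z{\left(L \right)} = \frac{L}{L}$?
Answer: $76$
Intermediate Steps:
$Z{\left(L \right)} = 1$
$R{\left(M \right)} = 1 - M$
$\left(45 - 58\right) \left(-6\right) + R{\left(6 - 3 \right)} = \left(45 - 58\right) \left(-6\right) + \left(1 - \left(6 - 3\right)\right) = \left(-13\right) \left(-6\right) + \left(1 - 3\right) = 78 + \left(1 - 3\right) = 78 - 2 = 76$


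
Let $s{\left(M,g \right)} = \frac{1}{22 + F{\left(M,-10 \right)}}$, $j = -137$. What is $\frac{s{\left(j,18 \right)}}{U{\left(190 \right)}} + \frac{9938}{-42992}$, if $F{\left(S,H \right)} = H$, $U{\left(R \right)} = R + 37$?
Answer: $- \frac{3378515}{14638776} \approx -0.23079$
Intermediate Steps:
$U{\left(R \right)} = 37 + R$
$s{\left(M,g \right)} = \frac{1}{12}$ ($s{\left(M,g \right)} = \frac{1}{22 - 10} = \frac{1}{12}$)
$\frac{s{\left(j,18 \right)}}{U{\left(190 \right)}} + \frac{9938}{-42992} = \frac{1}{12 \left(37 + 190\right)} + \frac{9938}{-42992} = \frac{1}{12 \cdot 227} + 9938 \left(- \frac{1}{42992}\right) = \frac{1}{12} \cdot \frac{1}{227} - \frac{4969}{21496} = \frac{1}{2724} - \frac{4969}{21496} = - \frac{3378515}{14638776}$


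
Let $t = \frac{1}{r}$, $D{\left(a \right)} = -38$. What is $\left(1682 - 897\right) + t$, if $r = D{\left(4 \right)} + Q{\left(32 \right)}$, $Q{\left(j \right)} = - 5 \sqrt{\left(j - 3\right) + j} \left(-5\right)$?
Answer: $\frac{28794623}{36681} + \frac{25 \sqrt{61}}{36681} \approx 785.01$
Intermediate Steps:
$Q{\left(j \right)} = 25 \sqrt{-3 + 2 j}$ ($Q{\left(j \right)} = - 5 \sqrt{\left(-3 + j\right) + j} \left(-5\right) = - 5 \sqrt{-3 + 2 j} \left(-5\right) = 25 \sqrt{-3 + 2 j}$)
$r = -38 + 25 \sqrt{61}$ ($r = -38 + 25 \sqrt{-3 + 2 \cdot 32} = -38 + 25 \sqrt{-3 + 64} = -38 + 25 \sqrt{61} \approx 157.26$)
$t = \frac{1}{-38 + 25 \sqrt{61}} \approx 0.006359$
$\left(1682 - 897\right) + t = \left(1682 - 897\right) + \left(\frac{38}{36681} + \frac{25 \sqrt{61}}{36681}\right) = 785 + \left(\frac{38}{36681} + \frac{25 \sqrt{61}}{36681}\right) = \frac{28794623}{36681} + \frac{25 \sqrt{61}}{36681}$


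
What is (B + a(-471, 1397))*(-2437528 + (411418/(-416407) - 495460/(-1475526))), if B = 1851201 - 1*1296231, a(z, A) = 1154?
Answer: -416443664751309496610528/307209677541 ≈ -1.3556e+12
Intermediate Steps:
B = 554970 (B = 1851201 - 1296231 = 554970)
(B + a(-471, 1397))*(-2437528 + (411418/(-416407) - 495460/(-1475526))) = (554970 + 1154)*(-2437528 + (411418/(-416407) - 495460/(-1475526))) = 556124*(-2437528 + (411418*(-1/416407) - 495460*(-1/1475526))) = 556124*(-2437528 + (-411418/416407 + 247730/737763)) = 556124*(-2437528 - 200372471824/307209677541) = 556124*(-748832391249630472/307209677541) = -416443664751309496610528/307209677541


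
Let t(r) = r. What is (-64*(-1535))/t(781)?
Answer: 98240/781 ≈ 125.79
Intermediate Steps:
(-64*(-1535))/t(781) = -64*(-1535)/781 = 98240*(1/781) = 98240/781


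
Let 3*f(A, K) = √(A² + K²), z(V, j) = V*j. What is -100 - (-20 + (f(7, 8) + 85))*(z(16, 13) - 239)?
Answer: 1915 + 31*√113/3 ≈ 2024.8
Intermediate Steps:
f(A, K) = √(A² + K²)/3
-100 - (-20 + (f(7, 8) + 85))*(z(16, 13) - 239) = -100 - (-20 + (√(7² + 8²)/3 + 85))*(16*13 - 239) = -100 - (-20 + (√(49 + 64)/3 + 85))*(208 - 239) = -100 - (-20 + (√113/3 + 85))*(-31) = -100 - (-20 + (85 + √113/3))*(-31) = -100 - (65 + √113/3)*(-31) = -100 - (-2015 - 31*√113/3) = -100 + (2015 + 31*√113/3) = 1915 + 31*√113/3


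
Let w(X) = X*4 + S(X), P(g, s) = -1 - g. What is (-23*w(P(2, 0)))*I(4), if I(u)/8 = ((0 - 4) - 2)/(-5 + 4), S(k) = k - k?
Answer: 13248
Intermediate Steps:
S(k) = 0
w(X) = 4*X (w(X) = X*4 + 0 = 4*X + 0 = 4*X)
I(u) = 48 (I(u) = 8*(((0 - 4) - 2)/(-5 + 4)) = 8*((-4 - 2)/(-1)) = 8*(-6*(-1)) = 8*6 = 48)
(-23*w(P(2, 0)))*I(4) = -92*(-1 - 1*2)*48 = -92*(-1 - 2)*48 = -92*(-3)*48 = -23*(-12)*48 = 276*48 = 13248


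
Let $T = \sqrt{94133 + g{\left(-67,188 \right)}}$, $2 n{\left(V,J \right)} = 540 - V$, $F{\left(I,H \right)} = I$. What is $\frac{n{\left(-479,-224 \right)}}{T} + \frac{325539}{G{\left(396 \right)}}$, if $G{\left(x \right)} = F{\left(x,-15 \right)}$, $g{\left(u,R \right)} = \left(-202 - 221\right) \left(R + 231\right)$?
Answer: $\frac{36171}{44} - \frac{1019 i \sqrt{106}}{5936} \approx 822.07 - 1.7674 i$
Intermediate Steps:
$n{\left(V,J \right)} = 270 - \frac{V}{2}$ ($n{\left(V,J \right)} = \frac{540 - V}{2} = 270 - \frac{V}{2}$)
$g{\left(u,R \right)} = -97713 - 423 R$ ($g{\left(u,R \right)} = - 423 \left(231 + R\right) = -97713 - 423 R$)
$G{\left(x \right)} = x$
$T = 28 i \sqrt{106}$ ($T = \sqrt{94133 - 177237} = \sqrt{-83104} = 28 i \sqrt{106} \approx 288.28 i$)
$\frac{n{\left(-479,-224 \right)}}{T} + \frac{325539}{G{\left(396 \right)}} = \frac{270 - - \frac{479}{2}}{28 i \sqrt{106}} + \frac{325539}{396} = \left(270 + \frac{479}{2}\right) \left(- \frac{i \sqrt{106}}{2968}\right) + 325539 \cdot \frac{1}{396} = \frac{1019 \left(- \frac{i \sqrt{106}}{2968}\right)}{2} + \frac{36171}{44} = - \frac{1019 i \sqrt{106}}{5936} + \frac{36171}{44} = \frac{36171}{44} - \frac{1019 i \sqrt{106}}{5936}$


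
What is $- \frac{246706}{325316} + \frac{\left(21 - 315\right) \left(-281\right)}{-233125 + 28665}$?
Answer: $- \frac{4832322799}{4157131835} \approx -1.1624$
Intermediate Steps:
$- \frac{246706}{325316} + \frac{\left(21 - 315\right) \left(-281\right)}{-233125 + 28665} = \left(-246706\right) \frac{1}{325316} + \frac{\left(-294\right) \left(-281\right)}{-204460} = - \frac{123353}{162658} + 82614 \left(- \frac{1}{204460}\right) = - \frac{123353}{162658} - \frac{41307}{102230} = - \frac{4832322799}{4157131835}$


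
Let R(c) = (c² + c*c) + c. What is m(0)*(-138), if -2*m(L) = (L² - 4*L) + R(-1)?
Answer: 69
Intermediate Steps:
R(c) = c + 2*c² (R(c) = (c² + c²) + c = 2*c² + c = c + 2*c²)
m(L) = -½ + 2*L - L²/2 (m(L) = -((L² - 4*L) - (1 + 2*(-1)))/2 = -((L² - 4*L) - (1 - 2))/2 = -((L² - 4*L) - 1*(-1))/2 = -((L² - 4*L) + 1)/2 = -(1 + L² - 4*L)/2 = -½ + 2*L - L²/2)
m(0)*(-138) = (-½ + 2*0 - ½*0²)*(-138) = (-½ + 0 - ½*0)*(-138) = (-½ + 0 + 0)*(-138) = -½*(-138) = 69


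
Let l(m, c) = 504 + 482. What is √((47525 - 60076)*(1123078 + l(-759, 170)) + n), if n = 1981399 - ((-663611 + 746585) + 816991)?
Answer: I*√14107045830 ≈ 1.1877e+5*I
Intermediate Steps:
l(m, c) = 986
n = 1081434 (n = 1981399 - (82974 + 816991) = 1981399 - 1*899965 = 1981399 - 899965 = 1081434)
√((47525 - 60076)*(1123078 + l(-759, 170)) + n) = √((47525 - 60076)*(1123078 + 986) + 1081434) = √(-12551*1124064 + 1081434) = √(-14108127264 + 1081434) = √(-14107045830) = I*√14107045830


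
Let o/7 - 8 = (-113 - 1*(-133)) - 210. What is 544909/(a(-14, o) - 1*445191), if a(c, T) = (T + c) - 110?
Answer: -544909/446589 ≈ -1.2202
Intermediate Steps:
o = -1274 (o = 56 + 7*((-113 - 1*(-133)) - 210) = 56 + 7*((-113 + 133) - 210) = 56 + 7*(20 - 210) = 56 + 7*(-190) = 56 - 1330 = -1274)
a(c, T) = -110 + T + c
544909/(a(-14, o) - 1*445191) = 544909/((-110 - 1274 - 14) - 1*445191) = 544909/(-1398 - 445191) = 544909/(-446589) = 544909*(-1/446589) = -544909/446589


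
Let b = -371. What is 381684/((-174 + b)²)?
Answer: 381684/297025 ≈ 1.2850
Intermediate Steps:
381684/((-174 + b)²) = 381684/((-174 - 371)²) = 381684/((-545)²) = 381684/297025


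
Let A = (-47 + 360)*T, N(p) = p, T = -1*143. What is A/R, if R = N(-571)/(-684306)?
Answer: -30628852254/571 ≈ -5.3641e+7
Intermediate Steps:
T = -143
R = 571/684306 (R = -571/(-684306) = -571*(-1/684306) = 571/684306 ≈ 0.00083442)
A = -44759 (A = (-47 + 360)*(-143) = 313*(-143) = -44759)
A/R = -44759/571/684306 = -44759*684306/571 = -30628852254/571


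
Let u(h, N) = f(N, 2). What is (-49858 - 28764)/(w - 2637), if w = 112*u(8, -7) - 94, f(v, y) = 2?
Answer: 78622/2507 ≈ 31.361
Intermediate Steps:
u(h, N) = 2
w = 130 (w = 112*2 - 94 = 224 - 94 = 130)
(-49858 - 28764)/(w - 2637) = (-49858 - 28764)/(130 - 2637) = -78622/(-2507) = -78622*(-1/2507) = 78622/2507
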